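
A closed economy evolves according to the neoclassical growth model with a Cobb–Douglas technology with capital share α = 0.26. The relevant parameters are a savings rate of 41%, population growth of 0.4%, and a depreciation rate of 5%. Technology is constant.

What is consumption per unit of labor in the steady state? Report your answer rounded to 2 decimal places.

In steady state, investment equals break-even investment: s·k^α = (n + δ)·k.
Rearranging, k^(1−α) = s / (n + δ).
k^0.74 = 0.41 / (0.004 + 0.050) = 0.41 / 0.054 = 7.5926
k* = 7.5926^(1/0.74) ≈ 15.4781
y* = (k*)^α = 15.4781^0.26 ≈ 2.0386
c* = (1 − s)·y* = (1 − 0.41) × 2.0386 ≈ 1.2028

c* = 1.20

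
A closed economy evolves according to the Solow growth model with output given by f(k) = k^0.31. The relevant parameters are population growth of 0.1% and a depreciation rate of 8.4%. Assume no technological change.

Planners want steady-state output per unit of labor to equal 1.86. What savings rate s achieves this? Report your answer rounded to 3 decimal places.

s ≈ 0.338

At the steady state, Δk = 0, so s·k^α = (n + δ)·k.
Since y* = [s/(n + δ)]^(α/(1−α)), we have s/(n + δ) = (y*)^((1−α)/α) = 1.86^2.2258 = 3.9800.
Therefore s = 3.9800 × (n + δ) = 3.9800 × 0.085 = 0.3383.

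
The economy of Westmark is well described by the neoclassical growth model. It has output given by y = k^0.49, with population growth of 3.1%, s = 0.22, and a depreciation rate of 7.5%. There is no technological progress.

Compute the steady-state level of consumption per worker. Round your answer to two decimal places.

In steady state, investment equals break-even investment: s·k^α = (n + δ)·k.
Dividing both sides by k: k^(1−α) = s / (n + δ).
k^0.51 = 0.22 / (0.031 + 0.075) = 0.22 / 0.106 = 2.0755
k* = 2.0755^(1/0.51) ≈ 4.1861
y* = (k*)^α = 4.1861^0.49 ≈ 2.0169
c* = (1 − s)·y* = (1 − 0.22) × 2.0169 ≈ 1.5732

c* ≈ 1.57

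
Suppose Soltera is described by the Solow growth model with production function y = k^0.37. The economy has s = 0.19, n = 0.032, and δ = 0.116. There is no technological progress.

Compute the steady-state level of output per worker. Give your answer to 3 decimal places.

Steady state requires s·f(k) = (n + δ)·k, i.e. s·k^α = (n + δ)·k.
Rearranging, k^(1−α) = s / (n + δ).
k^0.63 = 0.19 / (0.032 + 0.116) = 0.19 / 0.148 = 1.2838
k* = 1.2838^(1/0.63) ≈ 1.4867
y* = (k*)^α = 1.4867^0.37 ≈ 1.1580

y* ≈ 1.158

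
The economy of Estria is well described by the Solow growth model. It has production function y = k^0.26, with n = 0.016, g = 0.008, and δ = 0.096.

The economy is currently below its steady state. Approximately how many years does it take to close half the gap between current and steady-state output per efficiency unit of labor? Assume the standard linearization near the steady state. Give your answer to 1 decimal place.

half-life ≈ 7.8 years

Near the steady state the convergence rate is λ = (1 − α)(n + g + δ).
λ = (1 − 0.26) × 0.120 = 0.74 × 0.120 = 0.0888
Half-life = ln 2 / λ = 0.6931 / 0.0888 ≈ 7.81 years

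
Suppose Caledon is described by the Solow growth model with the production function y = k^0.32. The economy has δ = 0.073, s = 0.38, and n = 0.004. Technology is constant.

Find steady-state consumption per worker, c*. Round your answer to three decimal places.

c* = 1.314

At the steady state, Δk = 0, so s·k^α = (n + δ)·k.
Dividing both sides by k: k^(1−α) = s / (n + δ).
k^0.68 = 0.38 / (0.004 + 0.073) = 0.38 / 0.077 = 4.9351
k* = 4.9351^(1/0.68) ≈ 10.4605
y* = (k*)^α = 10.4605^0.32 ≈ 2.1196
c* = (1 − s)·y* = (1 − 0.38) × 2.1196 ≈ 1.3142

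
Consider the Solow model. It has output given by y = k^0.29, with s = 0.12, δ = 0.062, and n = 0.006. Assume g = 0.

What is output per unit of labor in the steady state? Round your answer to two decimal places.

y* = 1.26

In steady state, investment equals break-even investment: s·k^α = (n + δ)·k.
Rearranging, k^(1−α) = s / (n + δ).
k^0.71 = 0.12 / (0.006 + 0.062) = 0.12 / 0.068 = 1.7647
k* = 1.7647^(1/0.71) ≈ 2.2255
y* = (k*)^α = 2.2255^0.29 ≈ 1.2611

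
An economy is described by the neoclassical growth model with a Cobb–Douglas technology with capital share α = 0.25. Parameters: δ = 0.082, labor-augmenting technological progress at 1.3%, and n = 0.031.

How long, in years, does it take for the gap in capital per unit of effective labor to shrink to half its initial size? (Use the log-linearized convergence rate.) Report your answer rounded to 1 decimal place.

Near the steady state the convergence rate is λ = (1 − α)(n + g + δ).
λ = (1 − 0.25) × 0.126 = 0.75 × 0.126 = 0.0945
Half-life = ln 2 / λ = 0.6931 / 0.0945 ≈ 7.33 years

t_½ ≈ 7.3 years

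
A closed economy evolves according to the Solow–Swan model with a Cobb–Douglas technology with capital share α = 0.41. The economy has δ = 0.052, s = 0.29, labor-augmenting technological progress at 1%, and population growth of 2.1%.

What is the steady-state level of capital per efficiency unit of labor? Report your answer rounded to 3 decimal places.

In steady state, investment equals break-even investment: s·k^α = (n + g + δ)·k.
Rearranging, k^(1−α) = s / (n + g + δ).
k^0.59 = 0.29 / (0.021 + 0.010 + 0.052) = 0.29 / 0.083 = 3.4940
k* = 3.4940^(1/0.59) ≈ 8.3346

k* ≈ 8.335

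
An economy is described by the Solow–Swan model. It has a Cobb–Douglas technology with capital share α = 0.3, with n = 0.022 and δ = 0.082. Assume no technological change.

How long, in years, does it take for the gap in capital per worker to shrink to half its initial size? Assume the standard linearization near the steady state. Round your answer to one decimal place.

Near the steady state the convergence rate is λ = (1 − α)(n + δ).
λ = (1 − 0.3) × 0.104 = 0.7 × 0.104 = 0.0728
Half-life = ln 2 / λ = 0.6931 / 0.0728 ≈ 9.52 years

t_½ ≈ 9.5 years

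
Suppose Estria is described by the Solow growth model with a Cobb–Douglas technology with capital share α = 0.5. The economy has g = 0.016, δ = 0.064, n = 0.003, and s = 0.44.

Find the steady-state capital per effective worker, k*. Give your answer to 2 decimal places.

Steady state requires s·f(k) = (n + g + δ)·k, i.e. s·k^α = (n + g + δ)·k.
Rearranging, k^(1−α) = s / (n + g + δ).
k^0.5 = 0.44 / (0.003 + 0.016 + 0.064) = 0.44 / 0.083 = 5.3012
k* = 5.3012^(1/0.5) ≈ 28.1027

k* = 28.10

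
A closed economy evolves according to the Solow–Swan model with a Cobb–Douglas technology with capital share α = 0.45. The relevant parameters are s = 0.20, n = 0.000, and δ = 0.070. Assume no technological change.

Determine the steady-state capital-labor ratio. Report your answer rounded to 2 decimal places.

In steady state, investment equals break-even investment: s·k^α = (n + δ)·k.
Dividing both sides by k: k^(1−α) = s / (n + δ).
k^0.55 = 0.20 / (0.000 + 0.070) = 0.20 / 0.070 = 2.8571
k* = 2.8571^(1/0.55) ≈ 6.7446

k* = 6.74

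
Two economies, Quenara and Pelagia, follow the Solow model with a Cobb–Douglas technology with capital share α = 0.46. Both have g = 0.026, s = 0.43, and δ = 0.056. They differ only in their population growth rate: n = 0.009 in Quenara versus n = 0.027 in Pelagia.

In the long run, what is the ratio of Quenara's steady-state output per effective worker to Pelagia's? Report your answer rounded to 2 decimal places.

y*_Q / y*_P ≈ 1.17

Steady-state y* = [s/(n + g + δ)]^(α/(1−α)), so the ratio is [ (s_Q/(n + g + δ)_Q) / (s_P/(n + g + δ)_P) ]^0.8519.
s_Q/(n + g + δ)_Q = 0.43/0.091 = 4.7253; s_P/(n + g + δ)_P = 0.43/0.109 = 3.9450.
Ratio = (4.7253/3.9450)^0.8519 = 1.1978^0.8519 ≈ 1.1662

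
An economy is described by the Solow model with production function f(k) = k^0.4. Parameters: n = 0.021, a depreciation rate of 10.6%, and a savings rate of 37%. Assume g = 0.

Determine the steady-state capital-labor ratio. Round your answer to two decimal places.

Steady state requires s·f(k) = (n + δ)·k, i.e. s·k^α = (n + δ)·k.
Rearranging, k^(1−α) = s / (n + δ).
k^0.6 = 0.37 / (0.021 + 0.106) = 0.37 / 0.127 = 2.9134
k* = 2.9134^(1/0.6) ≈ 5.9429

k* = 5.94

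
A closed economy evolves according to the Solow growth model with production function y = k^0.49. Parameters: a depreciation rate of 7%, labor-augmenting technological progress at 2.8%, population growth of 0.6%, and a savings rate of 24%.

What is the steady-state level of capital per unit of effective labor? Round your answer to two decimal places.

k* ≈ 5.15

Steady state requires s·f(k) = (n + g + δ)·k, i.e. s·k^α = (n + g + δ)·k.
Dividing both sides by k: k^(1−α) = s / (n + g + δ).
k^0.51 = 0.24 / (0.006 + 0.028 + 0.070) = 0.24 / 0.104 = 2.3077
k* = 2.3077^(1/0.51) ≈ 5.1537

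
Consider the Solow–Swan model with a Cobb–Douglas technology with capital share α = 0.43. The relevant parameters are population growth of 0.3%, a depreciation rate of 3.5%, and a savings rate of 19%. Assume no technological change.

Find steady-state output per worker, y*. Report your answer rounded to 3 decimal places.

Steady state requires s·f(k) = (n + δ)·k, i.e. s·k^α = (n + δ)·k.
Dividing both sides by k: k^(1−α) = s / (n + δ).
k^0.57 = 0.19 / (0.003 + 0.035) = 0.19 / 0.038 = 5.0000
k* = 5.0000^(1/0.57) ≈ 16.8369
y* = (k*)^α = 16.8369^0.43 ≈ 3.3674

y* ≈ 3.367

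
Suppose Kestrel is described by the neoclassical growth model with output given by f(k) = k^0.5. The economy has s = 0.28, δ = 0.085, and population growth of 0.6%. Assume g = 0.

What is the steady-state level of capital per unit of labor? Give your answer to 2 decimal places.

k* = 9.47

Steady state requires s·f(k) = (n + δ)·k, i.e. s·k^α = (n + δ)·k.
Rearranging, k^(1−α) = s / (n + δ).
k^0.5 = 0.28 / (0.006 + 0.085) = 0.28 / 0.091 = 3.0769
k* = 3.0769^(1/0.5) ≈ 9.4673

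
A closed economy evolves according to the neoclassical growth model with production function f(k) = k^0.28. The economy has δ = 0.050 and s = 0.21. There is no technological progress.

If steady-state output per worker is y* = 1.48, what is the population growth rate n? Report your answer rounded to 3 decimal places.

n ≈ 0.027

At the steady state, Δk = 0, so s·k^α = (n + δ)·k.
Since y* = [s/(n + δ)]^(α/(1−α)), we have s/(n + δ) = (y*)^((1−α)/α) = 1.48^2.5714 = 2.7404.
Therefore n + δ = s / 2.7404 = 0.21 / 2.7404 = 0.0766, so n = 0.0766 − 0.050 = 0.0266.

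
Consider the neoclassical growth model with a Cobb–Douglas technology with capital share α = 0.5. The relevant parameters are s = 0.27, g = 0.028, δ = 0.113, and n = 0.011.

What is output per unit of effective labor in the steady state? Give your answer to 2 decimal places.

Steady state requires s·f(k) = (n + g + δ)·k, i.e. s·k^α = (n + g + δ)·k.
Rearranging, k^(1−α) = s / (n + g + δ).
k^0.5 = 0.27 / (0.011 + 0.028 + 0.113) = 0.27 / 0.152 = 1.7763
k* = 1.7763^(1/0.5) ≈ 3.1552
y* = (k*)^α = 3.1552^0.5 ≈ 1.7763

y* = 1.78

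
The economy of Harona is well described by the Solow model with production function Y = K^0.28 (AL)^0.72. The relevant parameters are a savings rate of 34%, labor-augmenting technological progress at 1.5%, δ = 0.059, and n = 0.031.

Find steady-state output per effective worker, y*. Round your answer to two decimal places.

y* ≈ 1.58

At the steady state, Δk = 0, so s·k^α = (n + g + δ)·k.
Rearranging, k^(1−α) = s / (n + g + δ).
k^0.72 = 0.34 / (0.031 + 0.015 + 0.059) = 0.34 / 0.105 = 3.2381
k* = 3.2381^(1/0.72) ≈ 5.1137
y* = (k*)^α = 5.1137^0.28 ≈ 1.5792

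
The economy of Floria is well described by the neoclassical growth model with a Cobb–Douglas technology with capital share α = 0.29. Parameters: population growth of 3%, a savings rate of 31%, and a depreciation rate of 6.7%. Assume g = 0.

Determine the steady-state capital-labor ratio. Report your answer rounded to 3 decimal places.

In steady state, investment equals break-even investment: s·k^α = (n + δ)·k.
Rearranging, k^(1−α) = s / (n + δ).
k^0.71 = 0.31 / (0.030 + 0.067) = 0.31 / 0.097 = 3.1959
k* = 3.1959^(1/0.71) ≈ 5.1368

k* = 5.137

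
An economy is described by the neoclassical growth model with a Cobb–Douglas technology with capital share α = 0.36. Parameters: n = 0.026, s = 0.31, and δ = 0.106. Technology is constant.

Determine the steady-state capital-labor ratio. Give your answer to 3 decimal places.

In steady state, investment equals break-even investment: s·k^α = (n + δ)·k.
Dividing both sides by k: k^(1−α) = s / (n + δ).
k^0.64 = 0.31 / (0.026 + 0.106) = 0.31 / 0.132 = 2.3485
k* = 2.3485^(1/0.64) ≈ 3.7963

k* = 3.796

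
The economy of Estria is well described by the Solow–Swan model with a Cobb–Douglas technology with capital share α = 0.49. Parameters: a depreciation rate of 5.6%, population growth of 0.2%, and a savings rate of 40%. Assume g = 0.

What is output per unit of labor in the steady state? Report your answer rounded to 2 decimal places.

y* = 6.39

At the steady state, Δk = 0, so s·k^α = (n + δ)·k.
Dividing both sides by k: k^(1−α) = s / (n + δ).
k^0.51 = 0.40 / (0.002 + 0.056) = 0.40 / 0.058 = 6.8966
k* = 6.8966^(1/0.51) ≈ 44.0943
y* = (k*)^α = 44.0943^0.49 ≈ 6.3936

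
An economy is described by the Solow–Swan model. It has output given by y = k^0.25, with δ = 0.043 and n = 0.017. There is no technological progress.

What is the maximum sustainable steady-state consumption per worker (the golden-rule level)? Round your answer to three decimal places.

c_gold ≈ 1.207

At the golden rule, f'(k) = n + δ, so α·k^(α−1) = n + δ and k_gold = (α/(n + δ))^(1/(1−α)).
k_gold = (0.25/0.060)^(1/0.75) = 4.1667^1.3333 ≈ 6.7045
c_gold = f(k_gold) − (n + δ)·k_gold = 1.6091 − 0.060×6.7045 ≈ 1.2068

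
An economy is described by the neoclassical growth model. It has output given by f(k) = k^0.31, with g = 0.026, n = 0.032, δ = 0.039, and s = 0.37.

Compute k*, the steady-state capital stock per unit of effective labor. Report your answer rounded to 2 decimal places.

k* = 6.96

In steady state, investment equals break-even investment: s·k^α = (n + g + δ)·k.
Rearranging, k^(1−α) = s / (n + g + δ).
k^0.69 = 0.37 / (0.032 + 0.026 + 0.039) = 0.37 / 0.097 = 3.8144
k* = 3.8144^(1/0.69) ≈ 6.9606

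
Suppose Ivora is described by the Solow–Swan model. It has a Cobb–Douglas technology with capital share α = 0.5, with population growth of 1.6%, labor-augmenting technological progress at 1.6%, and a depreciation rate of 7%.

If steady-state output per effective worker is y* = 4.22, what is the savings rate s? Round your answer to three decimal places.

s ≈ 0.430

At the steady state, Δk = 0, so s·k^α = (n + g + δ)·k.
Since y* = [s/(n + g + δ)]^(α/(1−α)), we have s/(n + g + δ) = (y*)^((1−α)/α) = 4.22^1 = 4.2200.
Therefore s = 4.2200 × (n + g + δ) = 4.2200 × 0.102 = 0.4304.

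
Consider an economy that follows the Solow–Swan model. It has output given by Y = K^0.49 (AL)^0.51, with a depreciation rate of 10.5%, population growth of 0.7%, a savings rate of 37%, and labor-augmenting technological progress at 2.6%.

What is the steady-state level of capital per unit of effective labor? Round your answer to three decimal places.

k* ≈ 6.916

In steady state, investment equals break-even investment: s·k^α = (n + g + δ)·k.
Rearranging, k^(1−α) = s / (n + g + δ).
k^0.51 = 0.37 / (0.007 + 0.026 + 0.105) = 0.37 / 0.138 = 2.6812
k* = 2.6812^(1/0.51) ≈ 6.9161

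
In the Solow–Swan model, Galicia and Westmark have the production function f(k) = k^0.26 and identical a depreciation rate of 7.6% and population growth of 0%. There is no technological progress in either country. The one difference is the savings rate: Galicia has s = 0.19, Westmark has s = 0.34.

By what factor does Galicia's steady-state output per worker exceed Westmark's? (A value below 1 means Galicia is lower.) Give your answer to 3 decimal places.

Steady-state y* = [s/(n + δ)]^(α/(1−α)), so the ratio is [ (s_G/(n + δ)_G) / (s_W/(n + δ)_W) ]^0.3514.
s_G/(n + δ)_G = 0.19/0.076 = 2.5000; s_W/(n + δ)_W = 0.34/0.076 = 4.4737.
Ratio = (2.5000/4.4737)^0.3514 = 0.5588^0.3514 ≈ 0.8151

ratio ≈ 0.815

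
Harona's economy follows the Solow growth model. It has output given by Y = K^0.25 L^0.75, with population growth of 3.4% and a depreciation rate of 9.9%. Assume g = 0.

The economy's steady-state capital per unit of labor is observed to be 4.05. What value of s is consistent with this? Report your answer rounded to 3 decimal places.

s ≈ 0.380

In steady state, investment equals break-even investment: s·k^α = (n + δ)·k.
So s / (n + δ) = (k*)^(1−α) = 4.05^0.75 = 2.8549.
Therefore s = 2.8549 × (n + δ) = 2.8549 × 0.133 = 0.3797.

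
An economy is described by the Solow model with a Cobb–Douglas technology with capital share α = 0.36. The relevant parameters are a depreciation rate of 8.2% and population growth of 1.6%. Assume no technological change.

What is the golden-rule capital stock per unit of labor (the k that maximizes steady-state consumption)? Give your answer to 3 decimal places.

k_gold ≈ 7.637

The golden rule sets f'(k) = n + δ, i.e. α·k^(α−1) = n + δ.
So k^(1−α) = α / (n + δ) = 0.36 / 0.098 = 3.6735.
k_gold = 3.6735^(1/0.64) ≈ 7.6373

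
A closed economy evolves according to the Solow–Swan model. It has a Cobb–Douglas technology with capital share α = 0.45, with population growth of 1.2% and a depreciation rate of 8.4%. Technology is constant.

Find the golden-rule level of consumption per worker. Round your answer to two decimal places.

At the golden rule, f'(k) = n + δ, so α·k^(α−1) = n + δ and k_gold = (α/(n + δ))^(1/(1−α)).
k_gold = (0.45/0.096)^(1/0.55) = 4.6875^1.8182 ≈ 16.5923
c_gold = f(k_gold) − (n + δ)·k_gold = 3.5396 − 0.096×16.5923 ≈ 1.9467

c_gold ≈ 1.95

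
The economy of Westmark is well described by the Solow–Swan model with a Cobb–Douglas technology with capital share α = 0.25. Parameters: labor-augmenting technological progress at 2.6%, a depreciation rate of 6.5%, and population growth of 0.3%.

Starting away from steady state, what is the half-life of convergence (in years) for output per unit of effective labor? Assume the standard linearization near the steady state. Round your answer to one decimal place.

t_½ ≈ 9.8 years

Near the steady state the convergence rate is λ = (1 − α)(n + g + δ).
λ = (1 − 0.25) × 0.094 = 0.75 × 0.094 = 0.0705
Half-life = ln 2 / λ = 0.6931 / 0.0705 ≈ 9.83 years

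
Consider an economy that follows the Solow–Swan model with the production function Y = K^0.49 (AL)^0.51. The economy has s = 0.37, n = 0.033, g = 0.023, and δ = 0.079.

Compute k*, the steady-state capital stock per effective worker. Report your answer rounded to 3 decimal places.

k* ≈ 7.220

At the steady state, Δk = 0, so s·k^α = (n + g + δ)·k.
Rearranging, k^(1−α) = s / (n + g + δ).
k^0.51 = 0.37 / (0.033 + 0.023 + 0.079) = 0.37 / 0.135 = 2.7407
k* = 2.7407^(1/0.51) ≈ 7.2202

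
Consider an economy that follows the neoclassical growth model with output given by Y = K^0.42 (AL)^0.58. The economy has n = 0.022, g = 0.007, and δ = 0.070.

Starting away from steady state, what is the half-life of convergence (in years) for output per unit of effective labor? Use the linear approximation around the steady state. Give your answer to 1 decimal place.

Near the steady state the convergence rate is λ = (1 − α)(n + g + δ).
λ = (1 − 0.42) × 0.099 = 0.58 × 0.099 = 0.05742
Half-life = ln 2 / λ = 0.6931 / 0.05742 ≈ 12.07 years

t_½ ≈ 12.1 years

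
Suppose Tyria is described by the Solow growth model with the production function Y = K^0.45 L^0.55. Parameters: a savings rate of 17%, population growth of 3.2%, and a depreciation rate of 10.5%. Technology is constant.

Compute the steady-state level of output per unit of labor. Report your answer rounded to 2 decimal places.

y* = 1.19

At the steady state, Δk = 0, so s·k^α = (n + δ)·k.
Dividing both sides by k: k^(1−α) = s / (n + δ).
k^0.55 = 0.17 / (0.032 + 0.105) = 0.17 / 0.137 = 1.2409
k* = 1.2409^(1/0.55) ≈ 1.4806
y* = (k*)^α = 1.4806^0.45 ≈ 1.1932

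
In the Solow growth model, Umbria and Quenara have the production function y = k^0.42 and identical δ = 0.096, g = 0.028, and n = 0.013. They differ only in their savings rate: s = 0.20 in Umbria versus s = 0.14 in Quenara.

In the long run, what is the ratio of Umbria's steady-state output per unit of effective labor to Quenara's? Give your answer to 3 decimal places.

Steady-state y* = [s/(n + g + δ)]^(α/(1−α)), so the ratio is [ (s_U/(n + g + δ)_U) / (s_Q/(n + g + δ)_Q) ]^0.7241.
s_U/(n + g + δ)_U = 0.20/0.137 = 1.4599; s_Q/(n + g + δ)_Q = 0.14/0.137 = 1.0219.
Ratio = (1.4599/1.0219)^0.7241 = 1.4286^0.7241 ≈ 1.2947

ratio ≈ 1.295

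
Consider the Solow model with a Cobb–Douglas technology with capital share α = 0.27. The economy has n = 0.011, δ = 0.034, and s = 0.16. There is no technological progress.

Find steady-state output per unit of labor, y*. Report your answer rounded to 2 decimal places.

Steady state requires s·f(k) = (n + δ)·k, i.e. s·k^α = (n + δ)·k.
Rearranging, k^(1−α) = s / (n + δ).
k^0.73 = 0.16 / (0.011 + 0.034) = 0.16 / 0.045 = 3.5556
k* = 3.5556^(1/0.73) ≈ 5.6843
y* = (k*)^α = 5.6843^0.27 ≈ 1.5987

y* = 1.60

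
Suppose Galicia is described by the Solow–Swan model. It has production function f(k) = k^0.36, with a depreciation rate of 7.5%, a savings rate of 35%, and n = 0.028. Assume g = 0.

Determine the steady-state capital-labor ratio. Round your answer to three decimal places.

k* = 6.762

Steady state requires s·f(k) = (n + δ)·k, i.e. s·k^α = (n + δ)·k.
Rearranging, k^(1−α) = s / (n + δ).
k^0.64 = 0.35 / (0.028 + 0.075) = 0.35 / 0.103 = 3.3981
k* = 3.3981^(1/0.64) ≈ 6.7617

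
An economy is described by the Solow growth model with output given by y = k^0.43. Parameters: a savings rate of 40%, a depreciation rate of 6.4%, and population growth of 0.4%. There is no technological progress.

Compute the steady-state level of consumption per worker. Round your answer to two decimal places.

c* = 2.28

In steady state, investment equals break-even investment: s·k^α = (n + δ)·k.
Dividing both sides by k: k^(1−α) = s / (n + δ).
k^0.57 = 0.40 / (0.004 + 0.064) = 0.40 / 0.068 = 5.8824
k* = 5.8824^(1/0.57) ≈ 22.3921
y* = (k*)^α = 22.3921^0.43 ≈ 3.8066
c* = (1 − s)·y* = (1 − 0.40) × 3.8066 ≈ 2.2840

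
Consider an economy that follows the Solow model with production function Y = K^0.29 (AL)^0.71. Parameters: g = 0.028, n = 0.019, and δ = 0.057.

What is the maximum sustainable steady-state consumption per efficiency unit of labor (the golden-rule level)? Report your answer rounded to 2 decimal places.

c_gold ≈ 1.08

At the golden rule, f'(k) = n + g + δ, so α·k^(α−1) = n + g + δ and k_gold = (α/(n + g + δ))^(1/(1−α)).
k_gold = (0.29/0.104)^(1/0.71) = 2.7885^1.4085 ≈ 4.2394
c_gold = f(k_gold) − (n + g + δ)·k_gold = 1.5203 − 0.104×4.2394 ≈ 1.0794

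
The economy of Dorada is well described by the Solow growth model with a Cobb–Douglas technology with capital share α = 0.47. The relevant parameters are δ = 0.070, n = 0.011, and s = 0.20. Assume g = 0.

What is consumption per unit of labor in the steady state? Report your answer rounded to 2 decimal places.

Steady state requires s·f(k) = (n + δ)·k, i.e. s·k^α = (n + δ)·k.
Dividing both sides by k: k^(1−α) = s / (n + δ).
k^0.53 = 0.20 / (0.011 + 0.070) = 0.20 / 0.081 = 2.4691
k* = 2.4691^(1/0.53) ≈ 5.5035
y* = (k*)^α = 5.5035^0.47 ≈ 2.2289
c* = (1 − s)·y* = (1 − 0.20) × 2.2289 ≈ 1.7831

c* = 1.78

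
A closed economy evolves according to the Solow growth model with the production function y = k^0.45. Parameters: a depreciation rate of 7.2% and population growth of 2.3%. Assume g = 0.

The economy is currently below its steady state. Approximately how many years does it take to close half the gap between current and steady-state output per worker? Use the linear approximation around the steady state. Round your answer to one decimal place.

Near the steady state the convergence rate is λ = (1 − α)(n + δ).
λ = (1 − 0.45) × 0.095 = 0.55 × 0.095 = 0.05225
Half-life = ln 2 / λ = 0.6931 / 0.05225 ≈ 13.27 years

half-life ≈ 13.3 years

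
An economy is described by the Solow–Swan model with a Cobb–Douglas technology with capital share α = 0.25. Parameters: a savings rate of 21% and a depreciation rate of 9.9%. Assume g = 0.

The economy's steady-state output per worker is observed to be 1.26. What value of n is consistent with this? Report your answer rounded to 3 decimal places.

n ≈ 0.006

At the steady state, Δk = 0, so s·k^α = (n + δ)·k.
Since y* = [s/(n + δ)]^(α/(1−α)), we have s/(n + δ) = (y*)^((1−α)/α) = 1.26^3 = 2.0004.
Therefore n + δ = s / 2.0004 = 0.21 / 2.0004 = 0.1050, so n = 0.1050 − 0.099 = 0.0060.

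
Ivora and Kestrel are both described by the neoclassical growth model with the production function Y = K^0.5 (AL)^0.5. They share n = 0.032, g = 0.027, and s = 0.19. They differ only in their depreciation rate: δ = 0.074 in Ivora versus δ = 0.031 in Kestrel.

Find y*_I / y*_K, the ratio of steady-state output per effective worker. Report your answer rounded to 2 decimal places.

ratio ≈ 0.68

Steady-state y* = [s/(n + g + δ)]^(α/(1−α)), so the ratio is [ (s_I/(n + g + δ)_I) / (s_K/(n + g + δ)_K) ]^1.
s_I/(n + g + δ)_I = 0.19/0.133 = 1.4286; s_K/(n + g + δ)_K = 0.19/0.090 = 2.1111.
Ratio = (1.4286/2.1111)^1 = 0.6767^1 ≈ 0.6767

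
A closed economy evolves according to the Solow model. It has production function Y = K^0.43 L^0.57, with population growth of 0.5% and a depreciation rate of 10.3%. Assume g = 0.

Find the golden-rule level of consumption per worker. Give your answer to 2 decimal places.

At the golden rule, f'(k) = n + δ, so α·k^(α−1) = n + δ and k_gold = (α/(n + δ))^(1/(1−α)).
k_gold = (0.43/0.108)^(1/0.57) = 3.9815^1.7544 ≈ 11.2907
c_gold = f(k_gold) − (n + δ)·k_gold = 2.8358 − 0.108×11.2907 ≈ 1.6164

c_gold ≈ 1.62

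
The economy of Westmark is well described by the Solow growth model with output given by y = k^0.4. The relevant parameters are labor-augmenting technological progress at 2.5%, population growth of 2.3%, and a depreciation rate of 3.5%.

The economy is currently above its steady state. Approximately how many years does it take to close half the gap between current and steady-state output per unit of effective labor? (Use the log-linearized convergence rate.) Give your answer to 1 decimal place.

about 13.9 years

Near the steady state the convergence rate is λ = (1 − α)(n + g + δ).
λ = (1 − 0.4) × 0.083 = 0.6 × 0.083 = 0.0498
Half-life = ln 2 / λ = 0.6931 / 0.0498 ≈ 13.92 years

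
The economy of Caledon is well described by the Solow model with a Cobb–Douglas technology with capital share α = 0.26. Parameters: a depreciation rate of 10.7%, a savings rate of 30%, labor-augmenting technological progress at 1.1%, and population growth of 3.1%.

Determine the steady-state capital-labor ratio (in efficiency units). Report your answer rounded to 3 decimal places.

Steady state requires s·f(k) = (n + g + δ)·k, i.e. s·k^α = (n + g + δ)·k.
Rearranging, k^(1−α) = s / (n + g + δ).
k^0.74 = 0.30 / (0.031 + 0.011 + 0.107) = 0.30 / 0.149 = 2.0134
k* = 2.0134^(1/0.74) ≈ 2.5746

k* = 2.575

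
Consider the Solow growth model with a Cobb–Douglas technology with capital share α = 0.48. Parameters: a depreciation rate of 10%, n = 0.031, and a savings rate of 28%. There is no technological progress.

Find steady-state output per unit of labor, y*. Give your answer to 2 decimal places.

y* = 2.02

In steady state, investment equals break-even investment: s·k^α = (n + δ)·k.
Rearranging, k^(1−α) = s / (n + δ).
k^0.52 = 0.28 / (0.031 + 0.100) = 0.28 / 0.131 = 2.1374
k* = 2.1374^(1/0.52) ≈ 4.3092
y* = (k*)^α = 4.3092^0.48 ≈ 2.0161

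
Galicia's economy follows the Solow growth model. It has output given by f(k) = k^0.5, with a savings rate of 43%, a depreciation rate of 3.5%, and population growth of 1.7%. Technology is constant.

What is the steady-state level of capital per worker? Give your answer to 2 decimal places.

k* ≈ 68.38

Steady state requires s·f(k) = (n + δ)·k, i.e. s·k^α = (n + δ)·k.
Rearranging, k^(1−α) = s / (n + δ).
k^0.5 = 0.43 / (0.017 + 0.035) = 0.43 / 0.052 = 8.2692
k* = 8.2692^(1/0.5) ≈ 68.3797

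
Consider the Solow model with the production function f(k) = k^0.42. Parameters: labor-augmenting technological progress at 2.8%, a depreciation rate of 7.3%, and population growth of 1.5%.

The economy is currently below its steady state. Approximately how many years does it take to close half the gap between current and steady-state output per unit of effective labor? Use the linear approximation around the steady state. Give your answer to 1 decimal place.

about 10.3 years

Near the steady state the convergence rate is λ = (1 − α)(n + g + δ).
λ = (1 − 0.42) × 0.116 = 0.58 × 0.116 = 0.06728
Half-life = ln 2 / λ = 0.6931 / 0.06728 ≈ 10.30 years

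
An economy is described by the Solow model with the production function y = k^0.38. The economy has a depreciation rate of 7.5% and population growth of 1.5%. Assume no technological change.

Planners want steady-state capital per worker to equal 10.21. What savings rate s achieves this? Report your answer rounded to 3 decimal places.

Steady state requires s·f(k) = (n + δ)·k, i.e. s·k^α = (n + δ)·k.
So s / (n + δ) = (k*)^(1−α) = 10.21^0.62 = 4.2228.
Therefore s = 4.2228 × (n + δ) = 4.2228 × 0.090 = 0.3801.

s ≈ 0.380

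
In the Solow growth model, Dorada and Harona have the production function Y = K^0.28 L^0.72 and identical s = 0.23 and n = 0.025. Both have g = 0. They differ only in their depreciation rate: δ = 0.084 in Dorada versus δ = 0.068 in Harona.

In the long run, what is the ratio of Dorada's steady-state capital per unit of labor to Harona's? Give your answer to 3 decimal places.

Steady-state k* = [s/(n + δ)]^(1/(1−α)), so the ratio is [ (s_D/(n + δ)_D) / (s_H/(n + δ)_H) ]^1.3889.
s_D/(n + δ)_D = 0.23/0.109 = 2.1101; s_H/(n + δ)_H = 0.23/0.093 = 2.4731.
Ratio = (2.1101/2.4731)^1.3889 = 0.8532^1.3889 ≈ 0.8021

k*_D / k*_H ≈ 0.802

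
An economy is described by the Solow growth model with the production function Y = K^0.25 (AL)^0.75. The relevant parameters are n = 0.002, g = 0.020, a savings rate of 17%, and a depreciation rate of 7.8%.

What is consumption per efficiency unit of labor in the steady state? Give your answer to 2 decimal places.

Steady state requires s·f(k) = (n + g + δ)·k, i.e. s·k^α = (n + g + δ)·k.
Rearranging, k^(1−α) = s / (n + g + δ).
k^0.75 = 0.17 / (0.002 + 0.020 + 0.078) = 0.17 / 0.100 = 1.7000
k* = 1.7000^(1/0.75) ≈ 2.0289
y* = (k*)^α = 2.0289^0.25 ≈ 1.1935
c* = (1 − s)·y* = (1 − 0.17) × 1.1935 ≈ 0.9906

c* ≈ 0.99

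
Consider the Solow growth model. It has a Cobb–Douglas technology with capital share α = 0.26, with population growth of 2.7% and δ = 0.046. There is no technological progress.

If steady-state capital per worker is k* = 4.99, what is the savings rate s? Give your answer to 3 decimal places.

Steady state requires s·f(k) = (n + δ)·k, i.e. s·k^α = (n + δ)·k.
So s / (n + δ) = (k*)^(1−α) = 4.99^0.74 = 3.2854.
Therefore s = 3.2854 × (n + δ) = 3.2854 × 0.073 = 0.2398.

s ≈ 0.240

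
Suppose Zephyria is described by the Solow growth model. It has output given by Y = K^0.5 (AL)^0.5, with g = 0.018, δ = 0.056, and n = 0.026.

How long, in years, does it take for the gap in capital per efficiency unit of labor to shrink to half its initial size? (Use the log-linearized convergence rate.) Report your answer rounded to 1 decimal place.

Near the steady state the convergence rate is λ = (1 − α)(n + g + δ).
λ = (1 − 0.5) × 0.100 = 0.5 × 0.100 = 0.0500
Half-life = ln 2 / λ = 0.6931 / 0.0500 ≈ 13.86 years

t_½ ≈ 13.9 years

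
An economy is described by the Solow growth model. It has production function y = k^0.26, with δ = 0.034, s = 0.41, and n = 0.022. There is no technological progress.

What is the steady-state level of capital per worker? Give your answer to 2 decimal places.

k* = 14.74

Steady state requires s·f(k) = (n + δ)·k, i.e. s·k^α = (n + δ)·k.
Rearranging, k^(1−α) = s / (n + δ).
k^0.74 = 0.41 / (0.022 + 0.034) = 0.41 / 0.056 = 7.3214
k* = 7.3214^(1/0.74) ≈ 14.7357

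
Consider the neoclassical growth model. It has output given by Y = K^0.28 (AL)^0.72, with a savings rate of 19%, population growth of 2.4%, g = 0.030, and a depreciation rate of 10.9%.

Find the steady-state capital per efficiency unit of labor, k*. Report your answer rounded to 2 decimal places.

k* = 1.24

Steady state requires s·f(k) = (n + g + δ)·k, i.e. s·k^α = (n + g + δ)·k.
Dividing both sides by k: k^(1−α) = s / (n + g + δ).
k^0.72 = 0.19 / (0.024 + 0.030 + 0.109) = 0.19 / 0.163 = 1.1656
k* = 1.1656^(1/0.72) ≈ 1.2372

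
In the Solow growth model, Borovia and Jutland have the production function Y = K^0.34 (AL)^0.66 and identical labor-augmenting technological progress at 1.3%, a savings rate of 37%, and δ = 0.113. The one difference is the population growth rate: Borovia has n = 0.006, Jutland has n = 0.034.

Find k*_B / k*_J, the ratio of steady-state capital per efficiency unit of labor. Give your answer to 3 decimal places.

Steady-state k* = [s/(n + g + δ)]^(1/(1−α)), so the ratio is [ (s_B/(n + g + δ)_B) / (s_J/(n + g + δ)_J) ]^1.5152.
s_B/(n + g + δ)_B = 0.37/0.132 = 2.8030; s_J/(n + g + δ)_J = 0.37/0.160 = 2.3125.
Ratio = (2.8030/2.3125)^1.5152 = 1.2121^1.5152 ≈ 1.3384

k*_B / k*_J ≈ 1.338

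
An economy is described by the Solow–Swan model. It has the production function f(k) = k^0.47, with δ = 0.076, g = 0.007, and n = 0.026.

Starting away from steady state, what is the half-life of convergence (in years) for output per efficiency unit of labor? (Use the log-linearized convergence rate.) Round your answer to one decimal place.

Near the steady state the convergence rate is λ = (1 − α)(n + g + δ).
λ = (1 − 0.47) × 0.109 = 0.53 × 0.109 = 0.05777
Half-life = ln 2 / λ = 0.6931 / 0.05777 ≈ 12.00 years

about 12.0 years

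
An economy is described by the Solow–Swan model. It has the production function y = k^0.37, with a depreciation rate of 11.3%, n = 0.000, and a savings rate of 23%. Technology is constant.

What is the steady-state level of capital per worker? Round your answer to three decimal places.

k* = 3.090

In steady state, investment equals break-even investment: s·k^α = (n + δ)·k.
Dividing both sides by k: k^(1−α) = s / (n + δ).
k^0.63 = 0.23 / (0.000 + 0.113) = 0.23 / 0.113 = 2.0354
k* = 2.0354^(1/0.63) ≈ 3.0897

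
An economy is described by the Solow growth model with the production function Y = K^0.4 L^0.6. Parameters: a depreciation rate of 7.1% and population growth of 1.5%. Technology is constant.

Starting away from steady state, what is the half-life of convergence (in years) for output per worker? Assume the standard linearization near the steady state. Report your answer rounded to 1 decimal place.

about 13.4 years

Near the steady state the convergence rate is λ = (1 − α)(n + δ).
λ = (1 − 0.4) × 0.086 = 0.6 × 0.086 = 0.0516
Half-life = ln 2 / λ = 0.6931 / 0.0516 ≈ 13.43 years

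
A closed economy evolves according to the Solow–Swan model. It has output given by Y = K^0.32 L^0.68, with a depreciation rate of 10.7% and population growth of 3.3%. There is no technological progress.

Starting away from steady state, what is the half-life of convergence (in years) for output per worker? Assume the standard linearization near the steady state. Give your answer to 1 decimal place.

Near the steady state the convergence rate is λ = (1 − α)(n + δ).
λ = (1 − 0.32) × 0.140 = 0.68 × 0.140 = 0.0952
Half-life = ln 2 / λ = 0.6931 / 0.0952 ≈ 7.28 years

about 7.3 years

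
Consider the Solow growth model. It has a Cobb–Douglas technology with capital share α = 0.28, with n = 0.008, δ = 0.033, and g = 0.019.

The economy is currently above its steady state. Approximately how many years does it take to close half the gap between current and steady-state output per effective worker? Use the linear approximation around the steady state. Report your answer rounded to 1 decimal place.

Near the steady state the convergence rate is λ = (1 − α)(n + g + δ).
λ = (1 − 0.28) × 0.060 = 0.72 × 0.060 = 0.0432
Half-life = ln 2 / λ = 0.6931 / 0.0432 ≈ 16.04 years

about 16.0 years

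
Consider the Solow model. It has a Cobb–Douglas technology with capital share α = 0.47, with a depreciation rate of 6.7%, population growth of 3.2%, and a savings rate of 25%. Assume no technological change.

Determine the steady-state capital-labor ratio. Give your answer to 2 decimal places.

Steady state requires s·f(k) = (n + δ)·k, i.e. s·k^α = (n + δ)·k.
Dividing both sides by k: k^(1−α) = s / (n + δ).
k^0.53 = 0.25 / (0.032 + 0.067) = 0.25 / 0.099 = 2.5253
k* = 2.5253^(1/0.53) ≈ 5.7422

k* = 5.74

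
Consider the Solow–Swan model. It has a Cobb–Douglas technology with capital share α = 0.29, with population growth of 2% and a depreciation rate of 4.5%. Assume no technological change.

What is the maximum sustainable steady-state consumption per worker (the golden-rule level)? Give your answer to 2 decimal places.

At the golden rule, f'(k) = n + δ, so α·k^(α−1) = n + δ and k_gold = (α/(n + δ))^(1/(1−α)).
k_gold = (0.29/0.065)^(1/0.71) = 4.4615^1.4085 ≈ 8.2185
c_gold = f(k_gold) − (n + δ)·k_gold = 1.8420 − 0.065×8.2185 ≈ 1.3078

c_gold ≈ 1.31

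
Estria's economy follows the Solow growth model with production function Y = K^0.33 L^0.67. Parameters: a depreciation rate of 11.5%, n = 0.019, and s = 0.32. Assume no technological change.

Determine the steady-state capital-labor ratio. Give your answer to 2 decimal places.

k* ≈ 3.67

In steady state, investment equals break-even investment: s·k^α = (n + δ)·k.
Dividing both sides by k: k^(1−α) = s / (n + δ).
k^0.67 = 0.32 / (0.019 + 0.115) = 0.32 / 0.134 = 2.3881
k* = 2.3881^(1/0.67) ≈ 3.6665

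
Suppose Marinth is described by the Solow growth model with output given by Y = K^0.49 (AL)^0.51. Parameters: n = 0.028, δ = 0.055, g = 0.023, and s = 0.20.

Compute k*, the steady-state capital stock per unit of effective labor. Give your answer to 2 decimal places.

k* ≈ 3.47

At the steady state, Δk = 0, so s·k^α = (n + g + δ)·k.
Rearranging, k^(1−α) = s / (n + g + δ).
k^0.51 = 0.20 / (0.028 + 0.023 + 0.055) = 0.20 / 0.106 = 1.8868
k* = 1.8868^(1/0.51) ≈ 3.4725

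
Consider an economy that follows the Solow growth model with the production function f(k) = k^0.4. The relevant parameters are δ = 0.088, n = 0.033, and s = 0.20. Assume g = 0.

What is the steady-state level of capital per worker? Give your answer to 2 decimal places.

In steady state, investment equals break-even investment: s·k^α = (n + δ)·k.
Rearranging, k^(1−α) = s / (n + δ).
k^0.6 = 0.20 / (0.033 + 0.088) = 0.20 / 0.121 = 1.6529
k* = 1.6529^(1/0.6) ≈ 2.3107

k* = 2.31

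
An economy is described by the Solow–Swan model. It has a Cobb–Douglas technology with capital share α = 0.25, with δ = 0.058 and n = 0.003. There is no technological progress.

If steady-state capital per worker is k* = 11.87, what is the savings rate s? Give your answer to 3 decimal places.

In steady state, investment equals break-even investment: s·k^α = (n + δ)·k.
So s / (n + δ) = (k*)^(1−α) = 11.87^0.75 = 6.3950.
Therefore s = 6.3950 × (n + δ) = 6.3950 × 0.061 = 0.3901.

s ≈ 0.390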